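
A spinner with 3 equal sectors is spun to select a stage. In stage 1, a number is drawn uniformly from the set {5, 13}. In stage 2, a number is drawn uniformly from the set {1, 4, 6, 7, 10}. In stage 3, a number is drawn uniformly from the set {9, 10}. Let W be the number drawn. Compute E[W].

E[W | stage 1] = (5+13)/2 = 9.
E[W | stage 2] = (1+4+6+7+10)/5 = 28/5.
E[W | stage 3] = (9+10)/2 = 19/2.
E[W] = (1/3)·(9) + (1/3)·(28/5) + (1/3)·(19/2) = 241/30.

241/30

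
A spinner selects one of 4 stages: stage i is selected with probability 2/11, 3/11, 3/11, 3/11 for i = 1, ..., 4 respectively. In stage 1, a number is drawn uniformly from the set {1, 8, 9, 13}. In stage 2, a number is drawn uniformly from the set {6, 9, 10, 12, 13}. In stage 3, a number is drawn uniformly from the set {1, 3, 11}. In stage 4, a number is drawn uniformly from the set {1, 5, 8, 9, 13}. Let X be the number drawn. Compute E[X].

E[X | stage 1] = (1+8+9+13)/4 = 31/4.
E[X | stage 2] = (6+9+10+12+13)/5 = 10.
E[X | stage 3] = (1+3+11)/3 = 5.
E[X | stage 4] = (1+5+8+9+13)/5 = 36/5.
E[X] = (2/11)·(31/4) + (3/11)·(10) + (3/11)·(5) + (3/11)·(36/5) = 821/110.

821/110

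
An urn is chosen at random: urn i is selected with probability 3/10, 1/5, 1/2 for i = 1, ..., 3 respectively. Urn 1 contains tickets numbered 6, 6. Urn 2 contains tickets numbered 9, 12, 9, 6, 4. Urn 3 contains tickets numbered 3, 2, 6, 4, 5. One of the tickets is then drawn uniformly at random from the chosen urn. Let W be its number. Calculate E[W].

27/5

E[W | urn 1] = (6+6)/2 = 6.
E[W | urn 2] = (9+12+9+6+4)/5 = 8.
E[W | urn 3] = (3+2+6+4+5)/5 = 4.
E[W] = (3/10)·(6) + (1/5)·(8) + (1/2)·(4) = 27/5.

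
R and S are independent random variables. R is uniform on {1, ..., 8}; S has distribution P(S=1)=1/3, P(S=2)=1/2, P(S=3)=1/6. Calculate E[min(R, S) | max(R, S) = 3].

P(max(R, S) = 3) = 1/6.
Summing min(R,S)·P(x,y) over outcomes with max(R, S) = 3 gives 7/24.
E[min(R, S) | max(R, S) = 3] = (7/24) / (1/6) = 7/4.

7/4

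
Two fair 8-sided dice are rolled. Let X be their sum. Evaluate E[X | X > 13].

P(X > 13) = 3/32.
Σ over the event: 14·3/64 + 15·1/32 + 16·1/64 = 11/8.
E[X | X > 13] = (11/8) / (3/32) = 44/3.

44/3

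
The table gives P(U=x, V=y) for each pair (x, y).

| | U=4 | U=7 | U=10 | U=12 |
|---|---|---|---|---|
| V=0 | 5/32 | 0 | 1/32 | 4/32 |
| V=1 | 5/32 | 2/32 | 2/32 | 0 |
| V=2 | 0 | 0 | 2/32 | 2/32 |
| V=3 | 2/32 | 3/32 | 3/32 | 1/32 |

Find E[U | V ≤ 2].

P(V ≤ 2) = 23/32.
Σ U·P over the event = 4·(5/32) + 4·(5/32) + 7·(2/32) + 10·(1/32) + 10·(2/32) + 10·(2/32) + 12·(4/32) + 12·(2/32) = 11/2.
E[U | V ≤ 2] = (11/2) / (23/32) = 176/23.

176/23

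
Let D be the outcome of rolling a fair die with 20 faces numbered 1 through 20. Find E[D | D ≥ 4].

12

P(D ≥ 4) = 17/20.
E[D | D ≥ 4] = (51/5) / (17/20) = 12.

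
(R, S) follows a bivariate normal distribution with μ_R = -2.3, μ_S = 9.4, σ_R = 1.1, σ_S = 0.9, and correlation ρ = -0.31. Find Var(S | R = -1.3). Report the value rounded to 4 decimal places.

For a bivariate normal, Var(S | R=x) = σ_S²(1 − ρ²).
Var(S | R=-1.3) = (0.9)²·(1 − (-0.31)²) = 0.81·0.9039 = 0.7322.

0.7322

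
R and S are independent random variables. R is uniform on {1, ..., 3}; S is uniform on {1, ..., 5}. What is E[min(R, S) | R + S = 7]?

P(R + S = 7) = 2/15.
Summing min(R,S)·P(x,y) over outcomes with R + S = 7 gives 1/3.
E[min(R, S) | R + S = 7] = (1/3) / (2/15) = 5/2.

5/2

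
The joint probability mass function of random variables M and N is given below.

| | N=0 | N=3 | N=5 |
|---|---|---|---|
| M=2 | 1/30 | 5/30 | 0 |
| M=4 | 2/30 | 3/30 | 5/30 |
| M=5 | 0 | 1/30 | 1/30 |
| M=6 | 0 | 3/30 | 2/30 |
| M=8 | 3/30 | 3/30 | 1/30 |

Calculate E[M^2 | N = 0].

38

P(N = 0) = 1/5.
Summing M^2·P(M=x,N=y) over the conditioning event gives 38/5.
E[M^2 | N = 0] = (38/5) / (1/5) = 38.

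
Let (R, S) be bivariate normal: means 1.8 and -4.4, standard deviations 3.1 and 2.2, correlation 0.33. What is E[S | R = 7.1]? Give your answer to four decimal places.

-3.1588

E[S | R=x] = μ_S + ρ(σ_S/σ_R)(x − μ_R) for jointly normal variables.
E[S | R=7.1] = -4.4 + (0.33)·(2.2/3.1)·(7.1 − (1.8)) = -4.4 + (0.23419)·(5.3) = -3.1588.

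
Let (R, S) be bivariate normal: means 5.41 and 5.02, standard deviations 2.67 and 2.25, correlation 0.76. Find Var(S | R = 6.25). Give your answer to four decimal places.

2.1384

The conditional variance in a bivariate normal is σ_S²(1 − ρ²), independent of x.
Var(S | R=6.25) = (2.25)²·(1 − (0.76)²) = 5.0625·0.4224 = 2.1384.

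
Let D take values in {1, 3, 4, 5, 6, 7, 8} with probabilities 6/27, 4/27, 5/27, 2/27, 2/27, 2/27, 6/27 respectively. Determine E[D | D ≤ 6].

60/19

P(D ≤ 6) = 19/27.
Σ over the event: 1·2/9 + 3·4/27 + 4·5/27 + 5·2/27 + 6·2/27 = 20/9.
E[D | D ≤ 6] = (20/9) / (19/27) = 60/19.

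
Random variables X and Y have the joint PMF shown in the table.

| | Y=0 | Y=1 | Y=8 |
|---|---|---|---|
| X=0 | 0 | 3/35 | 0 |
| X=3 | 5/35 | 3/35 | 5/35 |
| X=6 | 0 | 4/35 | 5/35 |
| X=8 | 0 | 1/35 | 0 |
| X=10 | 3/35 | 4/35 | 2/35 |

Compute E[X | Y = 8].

65/12

P(Y = 8) = 12/35.
Σ X·P over the event = 3·(5/35) + 6·(5/35) + 10·(2/35) = 13/7.
E[X | Y = 8] = (13/7) / (12/35) = 65/12.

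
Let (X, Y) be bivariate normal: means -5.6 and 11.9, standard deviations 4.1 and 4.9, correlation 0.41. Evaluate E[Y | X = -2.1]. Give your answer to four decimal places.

E[Y | X=x] = μ_Y + ρ(σ_Y/σ_X)(x − μ_X) for jointly normal variables.
E[Y | X=-2.1] = 11.9 + (0.41)·(4.9/4.1)·(-2.1 − (-5.6)) = 11.9 + (0.49)·(3.5) = 13.6150.

13.6150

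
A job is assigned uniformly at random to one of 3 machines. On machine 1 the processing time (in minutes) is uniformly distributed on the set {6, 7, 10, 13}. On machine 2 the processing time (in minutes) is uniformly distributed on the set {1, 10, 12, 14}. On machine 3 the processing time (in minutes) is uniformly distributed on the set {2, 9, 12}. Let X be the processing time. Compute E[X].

311/36

E[X | machine 1] = (6+7+10+13)/4 = 9.
E[X | machine 2] = (1+10+12+14)/4 = 37/4.
E[X | machine 3] = (2+9+12)/3 = 23/3.
By the law of total expectation,
E[X] = (1/3)·(9) + (1/3)·(37/4) + (1/3)·(23/3) = 311/36.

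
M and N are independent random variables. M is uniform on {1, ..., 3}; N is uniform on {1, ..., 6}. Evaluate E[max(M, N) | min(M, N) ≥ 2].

41/10

Outcomes with min(M, N) ≥ 2: (2,2), (2,3), (2,4), (2,5), (2,6), (3,2), (3,3), (3,4), (3,5), (3,6), each with probability 1/18.
E[max(M, N) | min(M, N) ≥ 2] = (2 + 3 + 4 + 5 + 6 + 3 + 3 + 4 + 5 + 6) / 10 = 41/10.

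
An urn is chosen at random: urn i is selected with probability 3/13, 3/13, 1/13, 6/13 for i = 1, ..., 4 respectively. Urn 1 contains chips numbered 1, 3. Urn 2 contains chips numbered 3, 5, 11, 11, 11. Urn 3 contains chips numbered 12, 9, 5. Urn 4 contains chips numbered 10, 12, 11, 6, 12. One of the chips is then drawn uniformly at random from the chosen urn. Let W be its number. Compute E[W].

E[W | urn 1] = (1+3)/2 = 2.
E[W | urn 2] = (3+5+11+11+11)/5 = 41/5.
E[W | urn 3] = (12+9+5)/3 = 26/3.
E[W | urn 4] = (10+12+11+6+12)/5 = 51/5.
By the law of total expectation,
E[W] = (3/13)·(2) + (3/13)·(41/5) + (1/13)·(26/3) + (6/13)·(51/5) = 1507/195.

1507/195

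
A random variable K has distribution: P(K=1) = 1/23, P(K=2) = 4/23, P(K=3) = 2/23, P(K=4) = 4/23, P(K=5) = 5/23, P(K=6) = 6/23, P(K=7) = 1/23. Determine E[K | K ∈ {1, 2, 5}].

P(K ∈ {1, 2, 5}) = 10/23.
Σ over the event: 1·1/23 + 2·4/23 + 5·5/23 = 34/23.
E[K | K ∈ {1, 2, 5}] = (34/23) / (10/23) = 17/5.

17/5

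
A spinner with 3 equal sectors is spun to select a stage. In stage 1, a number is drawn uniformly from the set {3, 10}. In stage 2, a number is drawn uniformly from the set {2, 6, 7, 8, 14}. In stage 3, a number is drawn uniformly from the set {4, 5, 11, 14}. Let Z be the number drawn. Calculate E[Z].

112/15

E[Z | stage 1] = (3+10)/2 = 13/2.
E[Z | stage 2] = (2+6+7+8+14)/5 = 37/5.
E[Z | stage 3] = (4+5+11+14)/4 = 17/2.
E[Z] = (1/3)·(13/2) + (1/3)·(37/5) + (1/3)·(17/2) = 112/15.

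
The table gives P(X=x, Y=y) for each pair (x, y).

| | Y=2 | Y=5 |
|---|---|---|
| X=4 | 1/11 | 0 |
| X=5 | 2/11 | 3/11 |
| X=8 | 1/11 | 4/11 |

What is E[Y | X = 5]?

19/5

P(X = 5) = 5/11.
Summing Y·P(X=x,Y=y) over the conditioning event gives 19/11.
E[Y | X = 5] = (19/11) / (5/11) = 19/5.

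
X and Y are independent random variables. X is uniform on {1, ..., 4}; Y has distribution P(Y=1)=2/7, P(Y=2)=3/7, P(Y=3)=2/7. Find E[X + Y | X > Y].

71/14

P(X > Y) = 1/2.
Summing (X+Y)·P(x,y) over outcomes with X > Y gives 71/28.
E[X + Y | X > Y] = (71/28) / (1/2) = 71/14.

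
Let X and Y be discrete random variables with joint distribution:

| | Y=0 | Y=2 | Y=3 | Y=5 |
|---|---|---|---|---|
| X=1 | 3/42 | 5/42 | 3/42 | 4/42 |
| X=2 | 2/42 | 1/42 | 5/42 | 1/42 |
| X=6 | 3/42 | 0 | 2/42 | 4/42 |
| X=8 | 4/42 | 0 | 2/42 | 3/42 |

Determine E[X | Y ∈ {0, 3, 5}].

P(Y ∈ {0, 3, 5}) = 6/7.
Summing X·P(X=x,Y=y) over the conditioning event gives 76/21.
E[X | Y ∈ {0, 3, 5}] = (76/21) / (6/7) = 38/9.

38/9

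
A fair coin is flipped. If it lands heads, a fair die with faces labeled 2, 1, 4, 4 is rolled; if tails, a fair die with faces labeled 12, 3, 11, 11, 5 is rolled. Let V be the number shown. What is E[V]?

223/40

E[V | heads] = (2+1+4+4)/4 = 11/4.
E[V | tails] = (12+3+11+11+5)/5 = 42/5.
By the law of total expectation,
E[V] = (1/2)·(11/4) + (1/2)·(42/5) = 223/40.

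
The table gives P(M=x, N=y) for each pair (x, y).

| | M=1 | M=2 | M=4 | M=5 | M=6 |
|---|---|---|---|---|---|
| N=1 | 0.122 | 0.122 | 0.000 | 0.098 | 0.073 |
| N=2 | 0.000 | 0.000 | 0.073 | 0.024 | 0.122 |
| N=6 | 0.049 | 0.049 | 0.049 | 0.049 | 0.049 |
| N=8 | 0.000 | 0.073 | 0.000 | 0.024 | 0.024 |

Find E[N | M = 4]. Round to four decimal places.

P(M = 4) = 0.122.
Σ N·P over the event = 2·(0.073) + 6·(0.049) = 0.440.
E[N | M = 4] = (0.440) / (0.122) = 3.6066.

3.6066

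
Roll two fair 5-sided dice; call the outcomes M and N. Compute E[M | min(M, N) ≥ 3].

4

Outcomes with min(M, N) ≥ 3: (3,3), (3,4), (3,5), (4,3), (4,4), (4,5), (5,3), (5,4), (5,5), each with probability 1/25.
E[M | min(M, N) ≥ 3] = (3 + 3 + 3 + 4 + 4 + 4 + 5 + 5 + 5) / 9 = 4.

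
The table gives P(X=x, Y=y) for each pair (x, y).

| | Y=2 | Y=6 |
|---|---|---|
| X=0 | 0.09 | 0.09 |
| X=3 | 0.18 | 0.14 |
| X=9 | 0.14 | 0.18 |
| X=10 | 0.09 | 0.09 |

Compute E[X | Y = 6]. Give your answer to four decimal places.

P(Y = 6) = 0.50.
Σ X·P over the event = 0·(0.09) + 3·(0.14) + 9·(0.18) + 10·(0.09) = 2.94.
E[X | Y = 6] = (2.94) / (0.50) = 5.8800.

5.8800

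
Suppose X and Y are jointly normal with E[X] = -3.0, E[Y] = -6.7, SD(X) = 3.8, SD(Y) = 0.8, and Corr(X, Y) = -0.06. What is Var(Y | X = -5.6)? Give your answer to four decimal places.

The conditional variance in a bivariate normal is σ_Y²(1 − ρ²), independent of x.
Var(Y | X=-5.6) = (0.8)²·(1 − (-0.06)²) = 0.64·0.9964 = 0.6377.

0.6377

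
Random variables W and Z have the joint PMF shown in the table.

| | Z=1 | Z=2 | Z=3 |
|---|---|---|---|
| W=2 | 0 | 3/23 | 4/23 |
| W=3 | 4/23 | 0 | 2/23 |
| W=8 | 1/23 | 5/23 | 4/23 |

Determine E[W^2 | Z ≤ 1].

P(Z ≤ 1) = 5/23.
Σ W^2·P over the event = 9·(4/23) + 64·(1/23) = 100/23.
E[W^2 | Z ≤ 1] = (100/23) / (5/23) = 20.

20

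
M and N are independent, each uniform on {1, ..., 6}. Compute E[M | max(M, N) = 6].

51/11

P(max(M, N) = 6) = 11/36.
Summing M·P(x,y) over outcomes with max(M, N) = 6 gives 17/12.
E[M | max(M, N) = 6] = (17/12) / (11/36) = 51/11.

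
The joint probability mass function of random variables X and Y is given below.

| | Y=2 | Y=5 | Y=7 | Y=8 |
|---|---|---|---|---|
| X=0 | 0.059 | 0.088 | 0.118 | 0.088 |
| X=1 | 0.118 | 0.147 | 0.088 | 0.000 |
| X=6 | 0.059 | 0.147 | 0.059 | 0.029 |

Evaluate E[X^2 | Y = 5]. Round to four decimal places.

14.2382

P(Y = 5) = 0.382.
Σ X^2·P over the event = 0·(0.088) + 1·(0.147) + 36·(0.147) = 5.439.
E[X^2 | Y = 5] = (5.439) / (0.382) = 14.2382.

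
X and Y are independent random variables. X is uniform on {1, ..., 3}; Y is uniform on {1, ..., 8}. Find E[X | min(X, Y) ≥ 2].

P(min(X, Y) ≥ 2) = 7/12.
Summing X·P(x,y) over outcomes with min(X, Y) ≥ 2 gives 35/24.
E[X | min(X, Y) ≥ 2] = (35/24) / (7/12) = 5/2.

5/2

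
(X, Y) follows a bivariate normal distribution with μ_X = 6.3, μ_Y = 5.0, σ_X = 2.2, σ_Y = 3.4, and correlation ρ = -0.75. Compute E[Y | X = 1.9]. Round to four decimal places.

10.1000

E[Y | X=x] = μ_Y + ρ(σ_Y/σ_X)(x − μ_X) for jointly normal variables.
E[Y | X=1.9] = 5.0 + (-0.75)·(3.4/2.2)·(1.9 − (6.3)) = 5.0 + (-1.1591)·(-4.4) = 10.1000.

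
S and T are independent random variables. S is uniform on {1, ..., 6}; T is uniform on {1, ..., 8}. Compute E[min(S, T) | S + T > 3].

26/9

P(S + T > 3) = 15/16.
Summing min(S,T)·P(x,y) over outcomes with S + T > 3 gives 65/24.
E[min(S, T) | S + T > 3] = (65/24) / (15/16) = 26/9.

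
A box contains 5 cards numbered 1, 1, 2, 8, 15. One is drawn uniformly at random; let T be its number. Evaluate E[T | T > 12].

15

P(T > 12) = 1/5.
Σ over the event: 15·1/5 = 3.
E[T | T > 12] = (3) / (1/5) = 15.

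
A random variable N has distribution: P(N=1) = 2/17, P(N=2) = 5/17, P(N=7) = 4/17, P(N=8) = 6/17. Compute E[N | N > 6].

38/5

P(N > 6) = 10/17.
Σ over the event: 7·4/17 + 8·6/17 = 76/17.
E[N | N > 6] = (76/17) / (10/17) = 38/5.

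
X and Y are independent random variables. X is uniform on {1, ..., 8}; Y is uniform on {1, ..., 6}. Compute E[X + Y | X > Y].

P(X > Y) = 9/16.
Summing (X+Y)·P(x,y) over outcomes with X > Y gives 79/16.
E[X + Y | X > Y] = (79/16) / (9/16) = 79/9.

79/9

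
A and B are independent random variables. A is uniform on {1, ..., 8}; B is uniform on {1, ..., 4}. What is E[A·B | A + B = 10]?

61/3

Outcomes with A + B = 10: (6,4), (7,3), (8,2), each with probability 1/32.
E[A·B | A + B = 10] = (24 + 21 + 16) / 3 = 61/3.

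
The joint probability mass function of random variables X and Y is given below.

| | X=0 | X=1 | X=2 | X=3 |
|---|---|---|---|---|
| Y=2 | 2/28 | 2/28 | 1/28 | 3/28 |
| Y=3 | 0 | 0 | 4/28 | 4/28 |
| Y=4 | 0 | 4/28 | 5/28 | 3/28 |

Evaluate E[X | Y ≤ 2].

13/8

P(Y ≤ 2) = 2/7.
Summing X·P(X=x,Y=y) over the conditioning event gives 13/28.
E[X | Y ≤ 2] = (13/28) / (2/7) = 13/8.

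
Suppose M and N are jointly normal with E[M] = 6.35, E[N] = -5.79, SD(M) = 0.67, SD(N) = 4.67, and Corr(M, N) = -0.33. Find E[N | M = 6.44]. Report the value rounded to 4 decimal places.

-5.9970

The regression of N on M has slope ρ·σ_N/σ_M and passes through (μ_M, μ_N).
E[N | M=6.44] = -5.79 + (-0.33)·(4.67/0.67)·(6.44 − (6.35)) = -5.79 + (-2.3001)·(0.09) = -5.9970.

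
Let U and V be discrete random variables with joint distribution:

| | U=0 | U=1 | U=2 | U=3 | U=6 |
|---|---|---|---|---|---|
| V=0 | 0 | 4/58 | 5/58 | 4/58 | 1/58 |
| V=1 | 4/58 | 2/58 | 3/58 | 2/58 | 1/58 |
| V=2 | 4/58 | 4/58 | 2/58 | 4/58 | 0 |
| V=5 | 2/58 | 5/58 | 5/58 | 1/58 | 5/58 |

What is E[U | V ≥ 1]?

2

P(V ≥ 1) = 22/29.
Summing U·P(U=x,V=y) over the conditioning event gives 44/29.
E[U | V ≥ 1] = (44/29) / (22/29) = 2.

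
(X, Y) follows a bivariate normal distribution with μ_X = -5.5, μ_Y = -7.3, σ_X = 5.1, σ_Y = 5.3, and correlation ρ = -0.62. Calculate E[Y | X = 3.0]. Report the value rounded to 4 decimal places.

-12.7767

The regression of Y on X has slope ρ·σ_Y/σ_X and passes through (μ_X, μ_Y).
E[Y | X=3.0] = -7.3 + (-0.62)·(5.3/5.1)·(3.0 − (-5.5)) = -7.3 + (-0.644314)·(8.5) = -12.7767.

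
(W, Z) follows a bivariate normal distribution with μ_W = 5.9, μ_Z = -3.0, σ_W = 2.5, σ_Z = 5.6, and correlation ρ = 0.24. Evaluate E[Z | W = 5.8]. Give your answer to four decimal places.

The regression of Z on W has slope ρ·σ_Z/σ_W and passes through (μ_W, μ_Z).
E[Z | W=5.8] = -3.0 + (0.24)·(5.6/2.5)·(5.8 − (5.9)) = -3.0 + (0.5376)·(-0.1) = -3.0538.

-3.0538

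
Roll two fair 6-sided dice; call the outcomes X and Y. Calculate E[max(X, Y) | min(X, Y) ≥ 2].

P(min(X, Y) ≥ 2) = 25/36.
Summing max(X,Y)·P(x,y) over outcomes with min(X, Y) ≥ 2 gives 10/3.
E[max(X, Y) | min(X, Y) ≥ 2] = (10/3) / (25/36) = 24/5.

24/5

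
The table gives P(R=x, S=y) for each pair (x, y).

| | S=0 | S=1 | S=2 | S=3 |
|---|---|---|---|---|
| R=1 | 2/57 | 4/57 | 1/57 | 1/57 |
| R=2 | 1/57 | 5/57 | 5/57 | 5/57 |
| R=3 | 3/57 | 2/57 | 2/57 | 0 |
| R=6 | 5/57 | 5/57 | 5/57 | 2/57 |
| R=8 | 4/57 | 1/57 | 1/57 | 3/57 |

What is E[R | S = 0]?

5

P(S = 0) = 5/19.
Σ R·P over the event = 1·(2/57) + 2·(1/57) + 3·(3/57) + 6·(5/57) + 8·(4/57) = 25/19.
E[R | S = 0] = (25/19) / (5/19) = 5.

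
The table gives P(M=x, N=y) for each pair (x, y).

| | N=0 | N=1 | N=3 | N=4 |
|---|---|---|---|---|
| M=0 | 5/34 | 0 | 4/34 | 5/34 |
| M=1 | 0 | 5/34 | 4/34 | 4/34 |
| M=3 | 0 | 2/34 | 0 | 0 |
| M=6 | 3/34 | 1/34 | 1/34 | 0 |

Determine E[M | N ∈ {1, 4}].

21/17

P(N ∈ {1, 4}) = 1/2.
Σ M·P over the event = 0·(5/34) + 1·(5/34) + 1·(4/34) + 3·(2/34) + 6·(1/34) = 21/34.
E[M | N ∈ {1, 4}] = (21/34) / (1/2) = 21/17.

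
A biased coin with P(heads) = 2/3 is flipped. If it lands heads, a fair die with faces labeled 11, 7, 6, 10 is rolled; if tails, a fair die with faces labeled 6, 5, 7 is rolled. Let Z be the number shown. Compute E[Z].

E[Z | heads] = (11+7+6+10)/4 = 17/2.
E[Z | tails] = (6+5+7)/3 = 6.
By the law of total expectation,
E[Z] = (2/3)·(17/2) + (1/3)·(6) = 23/3.

23/3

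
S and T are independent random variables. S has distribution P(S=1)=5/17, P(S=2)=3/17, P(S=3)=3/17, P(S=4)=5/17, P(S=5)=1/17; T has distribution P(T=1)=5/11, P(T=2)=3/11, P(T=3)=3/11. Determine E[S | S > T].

P(S > T) = 105/187.
Summing S·P(x,y) over outcomes with S > T gives 377/187.
E[S | S > T] = (377/187) / (105/187) = 377/105.

377/105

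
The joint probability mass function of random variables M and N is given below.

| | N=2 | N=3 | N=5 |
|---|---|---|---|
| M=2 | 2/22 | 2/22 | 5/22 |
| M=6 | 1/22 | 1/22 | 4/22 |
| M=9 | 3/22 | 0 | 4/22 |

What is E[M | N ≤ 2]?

37/6

P(N ≤ 2) = 3/11.
Σ M·P over the event = 2·(2/22) + 6·(1/22) + 9·(3/22) = 37/22.
E[M | N ≤ 2] = (37/22) / (3/11) = 37/6.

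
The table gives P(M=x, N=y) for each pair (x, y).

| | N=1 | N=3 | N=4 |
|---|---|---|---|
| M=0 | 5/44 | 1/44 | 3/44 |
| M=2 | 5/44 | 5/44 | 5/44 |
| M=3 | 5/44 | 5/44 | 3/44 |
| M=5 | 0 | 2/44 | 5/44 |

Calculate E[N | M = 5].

26/7

P(M = 5) = 7/44.
Σ N·P over the event = 3·(2/44) + 4·(5/44) = 13/22.
E[N | M = 5] = (13/22) / (7/44) = 26/7.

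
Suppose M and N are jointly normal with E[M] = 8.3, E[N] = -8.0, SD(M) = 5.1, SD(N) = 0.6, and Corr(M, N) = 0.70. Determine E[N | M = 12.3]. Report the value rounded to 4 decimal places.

-7.6706

The regression of N on M has slope ρ·σ_N/σ_M and passes through (μ_M, μ_N).
E[N | M=12.3] = -8.0 + (0.70)·(0.6/5.1)·(12.3 − (8.3)) = -8.0 + (0.082353)·(4) = -7.6706.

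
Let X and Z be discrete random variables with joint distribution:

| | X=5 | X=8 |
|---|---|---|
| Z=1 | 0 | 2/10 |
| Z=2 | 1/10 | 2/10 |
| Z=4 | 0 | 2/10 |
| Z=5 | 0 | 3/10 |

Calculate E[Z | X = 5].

2

P(X = 5) = 1/10.
Σ Z·P over the event = 2·(1/10) = 1/5.
E[Z | X = 5] = (1/5) / (1/10) = 2.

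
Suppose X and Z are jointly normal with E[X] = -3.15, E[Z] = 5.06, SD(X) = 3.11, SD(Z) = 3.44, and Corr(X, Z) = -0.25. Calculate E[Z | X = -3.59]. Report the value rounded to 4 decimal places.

5.1817

E[Z | X=x] = μ_Z + ρ(σ_Z/σ_X)(x − μ_X) for jointly normal variables.
E[Z | X=-3.59] = 5.06 + (-0.25)·(3.44/3.11)·(-3.59 − (-3.15)) = 5.06 + (-0.27653)·(-0.44) = 5.1817.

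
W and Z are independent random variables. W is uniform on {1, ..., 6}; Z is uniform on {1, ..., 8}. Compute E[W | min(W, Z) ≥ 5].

11/2

P(min(W, Z) ≥ 5) = 1/6.
Summing W·P(x,y) over outcomes with min(W, Z) ≥ 5 gives 11/12.
E[W | min(W, Z) ≥ 5] = (11/12) / (1/6) = 11/2.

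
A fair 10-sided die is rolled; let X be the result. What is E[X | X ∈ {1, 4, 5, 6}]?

4

P(X ∈ {1, 4, 5, 6}) = 2/5.
Σ over the event: 1·1/10 + 4·1/10 + 5·1/10 + 6·1/10 = 8/5.
E[X | X ∈ {1, 4, 5, 6}] = (8/5) / (2/5) = 4.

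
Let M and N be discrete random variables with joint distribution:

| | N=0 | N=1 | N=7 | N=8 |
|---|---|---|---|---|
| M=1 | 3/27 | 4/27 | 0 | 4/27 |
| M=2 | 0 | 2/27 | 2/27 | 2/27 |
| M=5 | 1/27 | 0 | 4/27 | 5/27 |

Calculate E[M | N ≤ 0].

2

P(N ≤ 0) = 4/27.
Σ M·P over the event = 1·(3/27) + 5·(1/27) = 8/27.
E[M | N ≤ 0] = (8/27) / (4/27) = 2.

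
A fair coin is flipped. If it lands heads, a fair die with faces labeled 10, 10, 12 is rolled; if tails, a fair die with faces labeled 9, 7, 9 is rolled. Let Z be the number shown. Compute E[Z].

E[Z | heads] = (10+10+12)/3 = 32/3.
E[Z | tails] = (9+7+9)/3 = 25/3.
By the law of total expectation,
E[Z] = (1/2)·(32/3) + (1/2)·(25/3) = 19/2.

19/2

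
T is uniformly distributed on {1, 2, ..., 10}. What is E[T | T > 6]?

17/2

Given T > 6, T is equally likely to be any of {7, 8, 9, 10}.
E[T | T > 6] = (7 + 8 + 9 + 10) / 4 = 17/2.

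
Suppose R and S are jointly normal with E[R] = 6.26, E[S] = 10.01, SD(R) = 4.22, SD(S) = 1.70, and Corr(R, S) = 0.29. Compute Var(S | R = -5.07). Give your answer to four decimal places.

Var(S | R=x) = (1 − ρ²)·σ_S².
Var(S | R=-5.07) = (1.70)²·(1 − (0.29)²) = 2.89·0.9159 = 2.6470.

2.6470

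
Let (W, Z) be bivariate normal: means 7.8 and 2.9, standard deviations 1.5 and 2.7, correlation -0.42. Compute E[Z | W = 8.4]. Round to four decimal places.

2.4464

E[Z | W=x] = μ_Z + ρ(σ_Z/σ_W)(x − μ_W) for jointly normal variables.
E[Z | W=8.4] = 2.9 + (-0.42)·(2.7/1.5)·(8.4 − (7.8)) = 2.9 + (-0.756)·(0.6) = 2.4464.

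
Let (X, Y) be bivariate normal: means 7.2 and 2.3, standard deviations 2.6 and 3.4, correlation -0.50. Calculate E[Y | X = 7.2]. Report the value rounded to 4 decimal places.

E[Y | X=x] = μ_Y + ρ(σ_Y/σ_X)(x − μ_X) for jointly normal variables.
E[Y | X=7.2] = 2.3 + (-0.50)·(3.4/2.6)·(7.2 − (7.2)) = 2.3 + (-0.65385)·(0) = 2.3000.

2.3000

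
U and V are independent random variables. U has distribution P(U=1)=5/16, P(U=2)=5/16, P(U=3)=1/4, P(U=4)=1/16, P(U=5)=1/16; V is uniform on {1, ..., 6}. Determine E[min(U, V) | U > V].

P(U > V) = 5/24.
Summing min(U,V)·P(x,y) over outcomes with U > V gives 11/32.
E[min(U, V) | U > V] = (11/32) / (5/24) = 33/20.

33/20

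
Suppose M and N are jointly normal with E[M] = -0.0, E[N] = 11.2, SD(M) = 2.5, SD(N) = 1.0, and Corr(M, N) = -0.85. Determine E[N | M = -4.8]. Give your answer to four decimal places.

For a bivariate normal, E[N | M=x] = μ_N + ρ·(σ_N/σ_M)·(x − μ_M).
E[N | M=-4.8] = 11.2 + (-0.85)·(1.0/2.5)·(-4.8 − (-0.0)) = 11.2 + (-0.34)·(-4.8) = 12.8320.

12.8320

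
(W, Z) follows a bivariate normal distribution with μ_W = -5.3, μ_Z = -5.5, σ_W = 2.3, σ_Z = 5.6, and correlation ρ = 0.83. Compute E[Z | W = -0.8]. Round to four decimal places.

For a bivariate normal, E[Z | W=x] = μ_Z + ρ·(σ_Z/σ_W)·(x − μ_W).
E[Z | W=-0.8] = -5.5 + (0.83)·(5.6/2.3)·(-0.8 − (-5.3)) = -5.5 + (2.02087)·(4.5) = 3.5939.

3.5939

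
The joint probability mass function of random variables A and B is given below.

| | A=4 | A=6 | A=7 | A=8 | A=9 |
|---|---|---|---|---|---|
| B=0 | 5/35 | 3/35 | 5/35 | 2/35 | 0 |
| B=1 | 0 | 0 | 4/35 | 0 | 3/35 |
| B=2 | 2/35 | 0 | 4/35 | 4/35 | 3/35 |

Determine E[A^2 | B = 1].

439/7

P(B = 1) = 1/5.
Summing A^2·P(A=x,B=y) over the conditioning event gives 439/35.
E[A^2 | B = 1] = (439/35) / (1/5) = 439/7.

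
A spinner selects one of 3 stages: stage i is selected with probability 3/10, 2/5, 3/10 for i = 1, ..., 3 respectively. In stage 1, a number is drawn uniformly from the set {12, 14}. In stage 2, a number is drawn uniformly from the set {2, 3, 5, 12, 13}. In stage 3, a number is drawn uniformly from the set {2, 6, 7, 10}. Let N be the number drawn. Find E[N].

343/40

E[N | stage 1] = (12+14)/2 = 13.
E[N | stage 2] = (2+3+5+12+13)/5 = 7.
E[N | stage 3] = (2+6+7+10)/4 = 25/4.
By the law of total expectation,
E[N] = (3/10)·(13) + (2/5)·(7) + (3/10)·(25/4) = 343/40.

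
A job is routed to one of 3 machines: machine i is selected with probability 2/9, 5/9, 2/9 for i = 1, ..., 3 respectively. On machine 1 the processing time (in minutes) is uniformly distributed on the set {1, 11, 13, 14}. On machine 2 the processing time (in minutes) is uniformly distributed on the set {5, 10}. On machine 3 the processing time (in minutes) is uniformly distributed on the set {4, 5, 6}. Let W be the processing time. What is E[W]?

E[W | machine 1] = (1+11+13+14)/4 = 39/4.
E[W | machine 2] = (5+10)/2 = 15/2.
E[W | machine 3] = (4+5+6)/3 = 5.
By the law of total expectation,
E[W] = (2/9)·(39/4) + (5/9)·(15/2) + (2/9)·(5) = 67/9.

67/9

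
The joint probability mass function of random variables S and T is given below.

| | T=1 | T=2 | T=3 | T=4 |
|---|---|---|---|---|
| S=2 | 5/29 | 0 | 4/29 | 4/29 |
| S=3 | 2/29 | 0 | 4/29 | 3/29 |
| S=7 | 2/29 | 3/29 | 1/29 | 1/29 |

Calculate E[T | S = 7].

P(S = 7) = 7/29.
Σ T·P over the event = 1·(2/29) + 2·(3/29) + 3·(1/29) + 4·(1/29) = 15/29.
E[T | S = 7] = (15/29) / (7/29) = 15/7.

15/7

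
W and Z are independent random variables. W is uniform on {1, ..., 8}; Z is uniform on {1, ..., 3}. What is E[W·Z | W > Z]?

P(W > Z) = 3/4.
Summing WZ·P(x,y) over outcomes with W > Z gives 191/24.
E[W·Z | W > Z] = (191/24) / (3/4) = 191/18.

191/18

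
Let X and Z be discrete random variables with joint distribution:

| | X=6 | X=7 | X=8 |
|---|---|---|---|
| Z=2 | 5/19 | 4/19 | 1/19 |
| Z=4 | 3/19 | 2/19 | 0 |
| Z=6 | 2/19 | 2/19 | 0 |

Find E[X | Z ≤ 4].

98/15

P(Z ≤ 4) = 15/19.
Σ X·P over the event = 6·(5/19) + 6·(3/19) + 7·(4/19) + 7·(2/19) + 8·(1/19) = 98/19.
E[X | Z ≤ 4] = (98/19) / (15/19) = 98/15.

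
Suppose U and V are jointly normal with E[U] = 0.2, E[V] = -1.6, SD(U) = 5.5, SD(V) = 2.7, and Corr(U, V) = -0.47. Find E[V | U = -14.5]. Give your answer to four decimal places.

1.7917

The regression of V on U has slope ρ·σ_V/σ_U and passes through (μ_U, μ_V).
E[V | U=-14.5] = -1.6 + (-0.47)·(2.7/5.5)·(-14.5 − (0.2)) = -1.6 + (-0.23073)·(-14.7) = 1.7917.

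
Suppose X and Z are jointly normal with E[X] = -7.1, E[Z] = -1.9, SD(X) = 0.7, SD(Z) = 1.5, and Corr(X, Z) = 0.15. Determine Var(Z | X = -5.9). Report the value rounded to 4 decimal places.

The conditional variance in a bivariate normal is σ_Z²(1 − ρ²), independent of x.
Var(Z | X=-5.9) = (1.5)²·(1 − (0.15)²) = 2.25·0.9775 = 2.1994.

2.1994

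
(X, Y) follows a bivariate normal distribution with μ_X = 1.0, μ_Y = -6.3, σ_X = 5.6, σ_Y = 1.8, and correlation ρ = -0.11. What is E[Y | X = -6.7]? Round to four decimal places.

-6.0278

For a bivariate normal, E[Y | X=x] = μ_Y + ρ·(σ_Y/σ_X)·(x − μ_X).
E[Y | X=-6.7] = -6.3 + (-0.11)·(1.8/5.6)·(-6.7 − (1.0)) = -6.3 + (-0.035357)·(-7.7) = -6.0278.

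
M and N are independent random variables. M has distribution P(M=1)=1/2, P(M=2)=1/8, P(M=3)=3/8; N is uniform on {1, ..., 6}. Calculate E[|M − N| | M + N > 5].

P(M + N > 5) = 23/48.
Summing |M−N|·P(x,y) over outcomes with M + N > 5 gives 21/16.
E[|M − N| | M + N > 5] = (21/16) / (23/48) = 63/23.

63/23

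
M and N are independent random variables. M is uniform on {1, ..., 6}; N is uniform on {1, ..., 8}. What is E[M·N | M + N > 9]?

P(M + N > 9) = 5/16.
Summing MN·P(x,y) over outcomes with M + N > 9 gives 455/48.
E[M·N | M + N > 9] = (455/48) / (5/16) = 91/3.

91/3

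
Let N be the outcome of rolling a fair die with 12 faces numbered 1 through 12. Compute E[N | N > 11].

12

Given N > 11, N is equally likely to be any of {12}.
E[N | N > 11] = (12) / 1 = 12.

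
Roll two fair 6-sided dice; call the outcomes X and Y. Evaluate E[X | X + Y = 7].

7/2

Outcomes with X + Y = 7: (1,6), (2,5), (3,4), (4,3), (5,2), (6,1), each with probability 1/36.
E[X | X + Y = 7] = (1 + 2 + 3 + 4 + 5 + 6) / 6 = 7/2.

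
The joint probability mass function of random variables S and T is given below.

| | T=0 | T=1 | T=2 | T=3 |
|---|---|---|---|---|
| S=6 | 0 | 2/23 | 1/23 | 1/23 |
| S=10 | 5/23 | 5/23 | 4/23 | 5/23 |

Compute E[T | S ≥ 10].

28/19

P(S ≥ 10) = 19/23.
Σ T·P over the event = 0·(5/23) + 1·(5/23) + 2·(4/23) + 3·(5/23) = 28/23.
E[T | S ≥ 10] = (28/23) / (19/23) = 28/19.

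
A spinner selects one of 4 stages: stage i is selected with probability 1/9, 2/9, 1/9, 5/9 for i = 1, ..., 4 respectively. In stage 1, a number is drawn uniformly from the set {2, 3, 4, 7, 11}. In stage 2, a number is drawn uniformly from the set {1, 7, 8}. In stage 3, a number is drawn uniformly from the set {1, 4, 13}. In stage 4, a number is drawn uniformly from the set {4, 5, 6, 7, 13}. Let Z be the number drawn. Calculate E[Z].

E[Z | stage 1] = (2+3+4+7+11)/5 = 27/5.
E[Z | stage 2] = (1+7+8)/3 = 16/3.
E[Z | stage 3] = (1+4+13)/3 = 6.
E[Z | stage 4] = (4+5+6+7+13)/5 = 7.
E[Z] = (1/9)·(27/5) + (2/9)·(16/3) + (1/9)·(6) + (5/9)·(7) = 856/135.

856/135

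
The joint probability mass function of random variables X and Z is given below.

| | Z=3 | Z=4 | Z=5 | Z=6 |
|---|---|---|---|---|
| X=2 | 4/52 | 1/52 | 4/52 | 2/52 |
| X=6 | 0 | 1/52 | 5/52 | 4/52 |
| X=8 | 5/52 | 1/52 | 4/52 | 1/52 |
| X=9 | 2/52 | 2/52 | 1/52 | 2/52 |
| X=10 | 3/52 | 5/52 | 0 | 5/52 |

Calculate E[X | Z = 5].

79/14

P(Z = 5) = 7/26.
Σ X·P over the event = 2·(4/52) + 6·(5/52) + 8·(4/52) + 9·(1/52) = 79/52.
E[X | Z = 5] = (79/52) / (7/26) = 79/14.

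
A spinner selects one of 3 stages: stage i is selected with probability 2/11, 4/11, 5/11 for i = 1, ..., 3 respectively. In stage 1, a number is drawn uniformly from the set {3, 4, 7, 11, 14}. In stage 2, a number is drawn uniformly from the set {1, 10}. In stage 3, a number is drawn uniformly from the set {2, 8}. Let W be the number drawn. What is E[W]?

313/55

E[W | stage 1] = (3+4+7+11+14)/5 = 39/5.
E[W | stage 2] = (1+10)/2 = 11/2.
E[W | stage 3] = (2+8)/2 = 5.
E[W] = (2/11)·(39/5) + (4/11)·(11/2) + (5/11)·(5) = 313/55.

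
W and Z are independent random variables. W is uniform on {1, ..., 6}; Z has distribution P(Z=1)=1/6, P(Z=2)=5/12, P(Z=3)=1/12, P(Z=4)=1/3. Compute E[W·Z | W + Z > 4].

606/55

P(W + Z > 4) = 55/72.
Summing WZ·P(x,y) over outcomes with W + Z > 4 gives 101/12.
E[W·Z | W + Z > 4] = (101/12) / (55/72) = 606/55.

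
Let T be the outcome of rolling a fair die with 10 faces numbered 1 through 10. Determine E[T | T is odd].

5

Given T is odd, T is equally likely to be any of {1, 3, 5, 7, 9}.
E[T | T is odd] = (1 + 3 + 5 + 7 + 9) / 5 = 5.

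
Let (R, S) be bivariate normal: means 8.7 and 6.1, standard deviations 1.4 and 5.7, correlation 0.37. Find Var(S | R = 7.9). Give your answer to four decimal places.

The conditional variance in a bivariate normal is σ_S²(1 − ρ²), independent of x.
Var(S | R=7.9) = (5.7)²·(1 − (0.37)²) = 32.49·0.8631 = 28.0421.

28.0421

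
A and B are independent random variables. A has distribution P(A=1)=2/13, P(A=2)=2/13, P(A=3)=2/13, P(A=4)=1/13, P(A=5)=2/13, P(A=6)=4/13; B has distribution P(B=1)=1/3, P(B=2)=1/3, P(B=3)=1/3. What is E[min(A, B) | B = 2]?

P(B = 2) = 1/3.
Summing min(A,B)·P(x,y) over outcomes with B = 2 gives 8/13.
E[min(A, B) | B = 2] = (8/13) / (1/3) = 24/13.

24/13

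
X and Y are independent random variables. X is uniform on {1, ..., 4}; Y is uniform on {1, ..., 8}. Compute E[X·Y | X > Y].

35/6

Outcomes with X > Y: (2,1), (3,1), (3,2), (4,1), (4,2), (4,3), each with probability 1/32.
E[X·Y | X > Y] = (2 + 3 + 6 + 4 + 8 + 12) / 6 = 35/6.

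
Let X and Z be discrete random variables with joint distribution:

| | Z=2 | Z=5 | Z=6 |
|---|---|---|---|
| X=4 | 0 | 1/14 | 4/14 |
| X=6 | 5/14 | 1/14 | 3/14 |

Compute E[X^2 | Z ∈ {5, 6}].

P(Z ∈ {5, 6}) = 9/14.
Summing X^2·P(X=x,Z=y) over the conditioning event gives 16.
E[X^2 | Z ∈ {5, 6}] = (16) / (9/14) = 224/9.

224/9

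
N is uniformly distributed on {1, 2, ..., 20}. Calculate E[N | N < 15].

P(N < 15) = 7/10.
E[N | N < 15] = (21/4) / (7/10) = 15/2.

15/2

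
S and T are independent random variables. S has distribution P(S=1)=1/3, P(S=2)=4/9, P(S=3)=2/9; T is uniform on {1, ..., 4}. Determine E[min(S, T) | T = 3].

P(T = 3) = 1/4.
Summing min(S,T)·P(x,y) over outcomes with T = 3 gives 17/36.
E[min(S, T) | T = 3] = (17/36) / (1/4) = 17/9.

17/9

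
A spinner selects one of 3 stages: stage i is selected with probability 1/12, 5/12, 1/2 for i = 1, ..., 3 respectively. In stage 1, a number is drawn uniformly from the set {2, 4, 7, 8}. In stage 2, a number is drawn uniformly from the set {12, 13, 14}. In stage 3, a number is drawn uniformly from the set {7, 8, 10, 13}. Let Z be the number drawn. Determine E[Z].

E[Z | stage 1] = (2+4+7+8)/4 = 21/4.
E[Z | stage 2] = (12+13+14)/3 = 13.
E[Z | stage 3] = (7+8+10+13)/4 = 19/2.
By the law of total expectation,
E[Z] = (1/12)·(21/4) + (5/12)·(13) + (1/2)·(19/2) = 509/48.

509/48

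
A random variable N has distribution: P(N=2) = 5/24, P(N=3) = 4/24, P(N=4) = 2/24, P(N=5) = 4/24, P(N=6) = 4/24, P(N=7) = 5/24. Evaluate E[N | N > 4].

79/13

P(N > 4) = 13/24.
Σ over the event: 5·1/6 + 6·1/6 + 7·5/24 = 79/24.
E[N | N > 4] = (79/24) / (13/24) = 79/13.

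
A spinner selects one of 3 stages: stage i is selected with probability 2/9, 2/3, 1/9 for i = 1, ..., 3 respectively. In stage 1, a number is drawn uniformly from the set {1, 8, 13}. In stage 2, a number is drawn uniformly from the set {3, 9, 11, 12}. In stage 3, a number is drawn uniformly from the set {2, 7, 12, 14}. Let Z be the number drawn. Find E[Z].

E[Z | stage 1] = (1+8+13)/3 = 22/3.
E[Z | stage 2] = (3+9+11+12)/4 = 35/4.
E[Z | stage 3] = (2+7+12+14)/4 = 35/4.
E[Z] = (2/9)·(22/3) + (2/3)·(35/4) + (1/9)·(35/4) = 911/108.

911/108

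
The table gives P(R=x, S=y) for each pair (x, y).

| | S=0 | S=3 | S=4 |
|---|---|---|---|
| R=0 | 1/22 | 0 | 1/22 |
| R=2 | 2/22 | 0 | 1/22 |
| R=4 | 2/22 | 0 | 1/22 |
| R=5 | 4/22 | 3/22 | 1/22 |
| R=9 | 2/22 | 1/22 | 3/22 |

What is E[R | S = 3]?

6

P(S = 3) = 2/11.
Σ R·P over the event = 5·(3/22) + 9·(1/22) = 12/11.
E[R | S = 3] = (12/11) / (2/11) = 6.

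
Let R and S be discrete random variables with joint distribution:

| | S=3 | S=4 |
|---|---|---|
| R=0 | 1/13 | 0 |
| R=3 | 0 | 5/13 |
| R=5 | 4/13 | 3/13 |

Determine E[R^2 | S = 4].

15

P(S = 4) = 8/13.
Σ R^2·P over the event = 9·(5/13) + 25·(3/13) = 120/13.
E[R^2 | S = 4] = (120/13) / (8/13) = 15.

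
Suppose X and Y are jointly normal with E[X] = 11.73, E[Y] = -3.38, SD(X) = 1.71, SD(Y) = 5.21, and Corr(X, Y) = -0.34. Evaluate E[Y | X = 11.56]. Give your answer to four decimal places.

E[Y | X=x] = μ_Y + ρ(σ_Y/σ_X)(x − μ_X) for jointly normal variables.
E[Y | X=11.56] = -3.38 + (-0.34)·(5.21/1.71)·(11.56 − (11.73)) = -3.38 + (-1.0359)·(-0.17) = -3.2039.

-3.2039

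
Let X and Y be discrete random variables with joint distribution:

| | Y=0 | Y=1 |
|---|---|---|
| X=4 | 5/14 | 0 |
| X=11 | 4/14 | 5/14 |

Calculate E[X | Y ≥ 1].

11

P(Y ≥ 1) = 5/14.
Σ X·P over the event = 11·(5/14) = 55/14.
E[X | Y ≥ 1] = (55/14) / (5/14) = 11.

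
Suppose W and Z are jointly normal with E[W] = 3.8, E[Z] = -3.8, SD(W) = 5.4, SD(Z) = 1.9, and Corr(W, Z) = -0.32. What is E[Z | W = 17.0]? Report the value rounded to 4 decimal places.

-5.2862

The regression of Z on W has slope ρ·σ_Z/σ_W and passes through (μ_W, μ_Z).
E[Z | W=17.0] = -3.8 + (-0.32)·(1.9/5.4)·(17.0 − (3.8)) = -3.8 + (-0.11259)·(13.2) = -5.2862.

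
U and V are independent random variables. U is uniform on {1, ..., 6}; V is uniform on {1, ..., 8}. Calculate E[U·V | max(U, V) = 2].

Outcomes with max(U, V) = 2: (1,2), (2,1), (2,2), each with probability 1/48.
E[U·V | max(U, V) = 2] = (2 + 2 + 4) / 3 = 8/3.

8/3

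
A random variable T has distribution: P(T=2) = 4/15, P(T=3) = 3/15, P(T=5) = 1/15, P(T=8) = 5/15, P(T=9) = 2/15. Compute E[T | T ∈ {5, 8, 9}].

P(T ∈ {5, 8, 9}) = 8/15.
Σ over the event: 5·1/15 + 8·1/3 + 9·2/15 = 21/5.
E[T | T ∈ {5, 8, 9}] = (21/5) / (8/15) = 63/8.

63/8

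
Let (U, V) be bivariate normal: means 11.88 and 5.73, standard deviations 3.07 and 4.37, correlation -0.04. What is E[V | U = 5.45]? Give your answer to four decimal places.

The regression of V on U has slope ρ·σ_V/σ_U and passes through (μ_U, μ_V).
E[V | U=5.45] = 5.73 + (-0.04)·(4.37/3.07)·(5.45 − (11.88)) = 5.73 + (-0.056938)·(-6.43) = 6.0961.

6.0961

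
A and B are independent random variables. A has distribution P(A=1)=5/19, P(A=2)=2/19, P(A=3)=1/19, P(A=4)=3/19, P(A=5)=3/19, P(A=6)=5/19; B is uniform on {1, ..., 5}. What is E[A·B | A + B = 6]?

89/14

P(A + B = 6) = 14/95.
Summing AB·P(x,y) over outcomes with A + B = 6 gives 89/95.
E[A·B | A + B = 6] = (89/95) / (14/95) = 89/14.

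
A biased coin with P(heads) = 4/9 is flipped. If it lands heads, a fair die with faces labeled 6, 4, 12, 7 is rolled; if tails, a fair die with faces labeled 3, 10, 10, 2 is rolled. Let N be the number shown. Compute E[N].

241/36

E[N | heads] = (6+4+12+7)/4 = 29/4.
E[N | tails] = (3+10+10+2)/4 = 25/4.
E[N] = (4/9)·(29/4) + (5/9)·(25/4) = 241/36.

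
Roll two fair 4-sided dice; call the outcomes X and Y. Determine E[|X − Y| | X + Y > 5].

Outcomes with X + Y > 5: (2,4), (3,3), (3,4), (4,2), (4,3), (4,4), each with probability 1/16.
E[|X − Y| | X + Y > 5] = (2 + 0 + 1 + 2 + 1 + 0) / 6 = 1.

1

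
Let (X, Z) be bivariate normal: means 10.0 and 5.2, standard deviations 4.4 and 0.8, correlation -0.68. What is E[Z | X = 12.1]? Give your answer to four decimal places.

4.9404

For a bivariate normal, E[Z | X=x] = μ_Z + ρ·(σ_Z/σ_X)·(x − μ_X).
E[Z | X=12.1] = 5.2 + (-0.68)·(0.8/4.4)·(12.1 − (10.0)) = 5.2 + (-0.12364)·(2.1) = 4.9404.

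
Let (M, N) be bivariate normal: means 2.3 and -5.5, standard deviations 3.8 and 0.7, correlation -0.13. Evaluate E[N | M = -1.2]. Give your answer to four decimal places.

E[N | M=x] = μ_N + ρ(σ_N/σ_M)(x − μ_M) for jointly normal variables.
E[N | M=-1.2] = -5.5 + (-0.13)·(0.7/3.8)·(-1.2 − (2.3)) = -5.5 + (-0.023947)·(-3.5) = -5.4162.

-5.4162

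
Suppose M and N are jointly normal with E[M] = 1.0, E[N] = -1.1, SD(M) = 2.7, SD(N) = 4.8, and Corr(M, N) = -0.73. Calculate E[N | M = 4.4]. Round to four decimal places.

-5.5124

The regression of N on M has slope ρ·σ_N/σ_M and passes through (μ_M, μ_N).
E[N | M=4.4] = -1.1 + (-0.73)·(4.8/2.7)·(4.4 − (1.0)) = -1.1 + (-1.297778)·(3.4) = -5.5124.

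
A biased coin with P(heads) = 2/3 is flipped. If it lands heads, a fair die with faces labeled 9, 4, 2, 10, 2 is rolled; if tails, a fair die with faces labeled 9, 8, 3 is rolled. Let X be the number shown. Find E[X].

262/45

E[X | heads] = (9+4+2+10+2)/5 = 27/5.
E[X | tails] = (9+8+3)/3 = 20/3.
By the law of total expectation,
E[X] = (2/3)·(27/5) + (1/3)·(20/3) = 262/45.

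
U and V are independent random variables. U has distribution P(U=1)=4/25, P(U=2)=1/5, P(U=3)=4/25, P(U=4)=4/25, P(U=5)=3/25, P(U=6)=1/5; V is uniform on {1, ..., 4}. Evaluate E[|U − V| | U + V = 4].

P(U + V = 4) = 13/100.
Summing |U−V|·P(x,y) over outcomes with U + V = 4 gives 4/25.
E[|U − V| | U + V = 4] = (4/25) / (13/100) = 16/13.

16/13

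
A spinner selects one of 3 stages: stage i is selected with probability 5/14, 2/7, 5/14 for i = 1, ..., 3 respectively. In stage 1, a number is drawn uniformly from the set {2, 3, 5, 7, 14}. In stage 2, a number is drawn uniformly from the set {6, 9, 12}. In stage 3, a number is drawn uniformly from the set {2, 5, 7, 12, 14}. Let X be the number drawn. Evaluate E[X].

E[X | stage 1] = (2+3+5+7+14)/5 = 31/5.
E[X | stage 2] = (6+9+12)/3 = 9.
E[X | stage 3] = (2+5+7+12+14)/5 = 8.
E[X] = (5/14)·(31/5) + (2/7)·(9) + (5/14)·(8) = 107/14.

107/14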